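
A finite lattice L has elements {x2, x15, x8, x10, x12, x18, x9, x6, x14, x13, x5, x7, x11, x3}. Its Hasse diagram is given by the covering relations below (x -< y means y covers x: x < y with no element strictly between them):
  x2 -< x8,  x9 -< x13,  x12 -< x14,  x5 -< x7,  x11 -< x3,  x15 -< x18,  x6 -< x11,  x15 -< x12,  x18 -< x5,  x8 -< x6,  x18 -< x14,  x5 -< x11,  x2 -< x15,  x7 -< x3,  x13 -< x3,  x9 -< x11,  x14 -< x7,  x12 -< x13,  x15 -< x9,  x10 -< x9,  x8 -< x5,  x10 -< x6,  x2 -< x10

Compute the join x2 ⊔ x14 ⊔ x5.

x7

Common upper bounds of {x2, x14, x5}: x3, x7.
The least among these is x7.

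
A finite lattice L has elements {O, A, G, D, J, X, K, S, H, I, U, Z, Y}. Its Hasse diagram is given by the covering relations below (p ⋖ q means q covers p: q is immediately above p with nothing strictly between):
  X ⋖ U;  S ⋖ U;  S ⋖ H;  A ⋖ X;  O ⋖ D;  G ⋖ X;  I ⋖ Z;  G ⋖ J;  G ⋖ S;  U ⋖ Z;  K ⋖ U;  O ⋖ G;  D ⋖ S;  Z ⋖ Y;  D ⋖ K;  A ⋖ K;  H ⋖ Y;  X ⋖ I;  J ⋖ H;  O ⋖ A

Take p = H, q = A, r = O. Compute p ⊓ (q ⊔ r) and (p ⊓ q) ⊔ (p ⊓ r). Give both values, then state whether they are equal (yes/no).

q ⊔ r = A, so p ⊓ (q ⊔ r) = H ⊓ A = O.
p ⊓ q = O and p ⊓ r = O, so (p ⊓ q) ⊔ (p ⊓ r) = O ⊔ O = O.
Equal: yes.

O; O; yes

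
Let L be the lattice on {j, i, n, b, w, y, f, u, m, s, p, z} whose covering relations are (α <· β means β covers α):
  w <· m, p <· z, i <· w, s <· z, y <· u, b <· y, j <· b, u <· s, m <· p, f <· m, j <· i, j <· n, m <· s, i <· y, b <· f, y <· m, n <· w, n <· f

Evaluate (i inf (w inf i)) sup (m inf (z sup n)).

m

w ∧ i = i
i ∧ i = i
z ∨ n = z
m ∧ z = m
i ∨ m = m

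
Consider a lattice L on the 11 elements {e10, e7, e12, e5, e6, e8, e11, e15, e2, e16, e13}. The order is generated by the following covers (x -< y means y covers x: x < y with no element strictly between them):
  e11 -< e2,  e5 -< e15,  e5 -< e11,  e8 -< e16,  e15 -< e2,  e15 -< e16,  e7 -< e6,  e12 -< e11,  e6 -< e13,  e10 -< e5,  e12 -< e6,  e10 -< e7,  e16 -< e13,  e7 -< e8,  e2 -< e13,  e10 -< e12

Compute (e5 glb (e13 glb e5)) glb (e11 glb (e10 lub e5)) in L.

e5

e13 ∧ e5 = e5
e5 ∧ e5 = e5
e10 ∨ e5 = e5
e11 ∧ e5 = e5
e5 ∧ e5 = e5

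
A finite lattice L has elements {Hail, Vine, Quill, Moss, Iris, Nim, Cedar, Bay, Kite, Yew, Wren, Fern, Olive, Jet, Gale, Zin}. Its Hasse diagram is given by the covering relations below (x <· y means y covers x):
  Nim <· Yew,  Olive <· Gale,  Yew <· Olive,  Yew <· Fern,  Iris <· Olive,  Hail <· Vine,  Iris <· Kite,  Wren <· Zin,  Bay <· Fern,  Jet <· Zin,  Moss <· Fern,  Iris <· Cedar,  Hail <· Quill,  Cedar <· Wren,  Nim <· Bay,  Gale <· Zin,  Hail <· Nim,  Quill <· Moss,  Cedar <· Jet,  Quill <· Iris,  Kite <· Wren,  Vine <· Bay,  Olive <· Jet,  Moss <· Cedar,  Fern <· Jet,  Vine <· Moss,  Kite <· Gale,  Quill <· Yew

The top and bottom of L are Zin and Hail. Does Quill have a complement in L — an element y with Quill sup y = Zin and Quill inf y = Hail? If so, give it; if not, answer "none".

none

For every candidate y, either Quill ∨ y ≠ Zin or Quill ∧ y ≠ Hail; no complement exists.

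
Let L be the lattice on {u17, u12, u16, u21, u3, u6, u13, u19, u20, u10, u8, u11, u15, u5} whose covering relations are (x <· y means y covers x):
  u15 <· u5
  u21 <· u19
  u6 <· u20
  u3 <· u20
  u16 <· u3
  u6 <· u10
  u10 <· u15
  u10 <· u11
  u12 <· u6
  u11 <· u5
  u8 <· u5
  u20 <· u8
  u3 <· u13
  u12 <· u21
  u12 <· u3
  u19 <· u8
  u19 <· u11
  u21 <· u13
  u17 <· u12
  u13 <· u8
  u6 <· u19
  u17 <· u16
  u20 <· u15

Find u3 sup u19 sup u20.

Common upper bounds of {u3, u19, u20}: u5, u8.
The least among these is u8.

u8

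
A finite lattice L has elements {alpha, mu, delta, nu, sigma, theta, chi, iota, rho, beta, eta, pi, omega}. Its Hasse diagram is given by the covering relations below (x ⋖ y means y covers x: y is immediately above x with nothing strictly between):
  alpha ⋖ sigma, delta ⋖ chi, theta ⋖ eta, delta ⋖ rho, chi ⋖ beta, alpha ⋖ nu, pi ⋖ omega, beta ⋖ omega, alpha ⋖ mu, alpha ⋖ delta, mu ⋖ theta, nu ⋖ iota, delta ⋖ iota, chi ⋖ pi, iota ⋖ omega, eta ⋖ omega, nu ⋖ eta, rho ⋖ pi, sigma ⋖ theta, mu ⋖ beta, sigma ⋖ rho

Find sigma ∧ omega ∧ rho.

Common lower bounds of {sigma, omega, rho}: alpha, sigma.
The greatest among these is sigma.

sigma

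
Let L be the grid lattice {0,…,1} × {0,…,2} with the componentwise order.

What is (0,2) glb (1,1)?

(0,1)

In a product of chains, the meet is componentwise min, giving (0,1).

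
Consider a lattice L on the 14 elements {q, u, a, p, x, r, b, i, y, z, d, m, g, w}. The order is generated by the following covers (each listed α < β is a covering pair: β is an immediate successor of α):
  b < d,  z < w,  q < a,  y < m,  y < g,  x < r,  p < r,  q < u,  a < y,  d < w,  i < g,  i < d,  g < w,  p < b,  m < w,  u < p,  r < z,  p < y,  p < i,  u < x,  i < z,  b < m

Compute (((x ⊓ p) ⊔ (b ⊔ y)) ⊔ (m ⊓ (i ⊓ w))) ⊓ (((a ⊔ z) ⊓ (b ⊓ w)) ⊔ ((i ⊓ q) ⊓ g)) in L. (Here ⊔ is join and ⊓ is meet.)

b

x ∧ p = u
b ∨ y = m
u ∨ m = m
i ∧ w = i
m ∧ i = p
m ∨ p = m
a ∨ z = w
b ∧ w = b
w ∧ b = b
i ∧ q = q
q ∧ g = q
b ∨ q = b
m ∧ b = b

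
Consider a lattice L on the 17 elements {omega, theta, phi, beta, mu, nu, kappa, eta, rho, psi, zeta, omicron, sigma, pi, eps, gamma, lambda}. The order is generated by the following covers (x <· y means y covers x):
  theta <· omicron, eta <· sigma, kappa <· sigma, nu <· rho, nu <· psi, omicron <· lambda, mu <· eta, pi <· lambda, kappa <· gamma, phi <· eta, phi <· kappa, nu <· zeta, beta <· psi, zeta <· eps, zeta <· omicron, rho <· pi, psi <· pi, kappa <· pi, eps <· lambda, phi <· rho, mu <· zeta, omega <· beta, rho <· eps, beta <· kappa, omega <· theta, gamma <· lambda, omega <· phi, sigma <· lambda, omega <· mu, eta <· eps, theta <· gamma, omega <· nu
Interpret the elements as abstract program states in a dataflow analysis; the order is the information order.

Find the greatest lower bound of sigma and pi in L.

kappa

Common lower bounds of {sigma, pi}: beta, kappa, omega, phi.
The greatest among these is kappa.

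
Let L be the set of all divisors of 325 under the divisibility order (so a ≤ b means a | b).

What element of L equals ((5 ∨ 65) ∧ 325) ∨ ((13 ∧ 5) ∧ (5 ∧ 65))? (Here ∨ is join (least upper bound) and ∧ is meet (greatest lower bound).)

65

5 ∨ 65 = 65
65 ∧ 325 = 65
13 ∧ 5 = 1
5 ∧ 65 = 5
1 ∧ 5 = 1
65 ∨ 1 = 65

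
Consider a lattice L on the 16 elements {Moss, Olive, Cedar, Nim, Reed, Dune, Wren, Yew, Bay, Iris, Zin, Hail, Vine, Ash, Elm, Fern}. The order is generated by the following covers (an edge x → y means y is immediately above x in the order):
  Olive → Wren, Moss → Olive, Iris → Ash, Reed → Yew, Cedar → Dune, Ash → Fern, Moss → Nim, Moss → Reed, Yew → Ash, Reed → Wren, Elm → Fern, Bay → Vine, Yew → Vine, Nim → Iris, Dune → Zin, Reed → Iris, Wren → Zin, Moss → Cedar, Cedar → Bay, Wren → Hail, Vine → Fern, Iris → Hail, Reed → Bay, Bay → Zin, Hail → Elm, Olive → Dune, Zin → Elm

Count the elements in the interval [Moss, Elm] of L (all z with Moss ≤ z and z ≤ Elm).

The interval [Moss, Elm] = {Bay, Cedar, Dune, Elm, Hail, Iris, Moss, Nim, Olive, Reed, Wren, Zin}, which has 12 elements.

12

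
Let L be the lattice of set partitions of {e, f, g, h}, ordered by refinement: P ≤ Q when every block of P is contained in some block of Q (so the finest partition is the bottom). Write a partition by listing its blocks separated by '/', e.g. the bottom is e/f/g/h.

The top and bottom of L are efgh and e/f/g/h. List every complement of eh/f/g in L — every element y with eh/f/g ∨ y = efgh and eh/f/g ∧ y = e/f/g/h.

e/fgh, ef/gh, efg/h, eg/fh

Need y with eh/f/g ∨ y = efgh and eh/f/g ∧ y = e/f/g/h.
Checking each element gives: e/fgh, ef/gh, efg/h, eg/fh.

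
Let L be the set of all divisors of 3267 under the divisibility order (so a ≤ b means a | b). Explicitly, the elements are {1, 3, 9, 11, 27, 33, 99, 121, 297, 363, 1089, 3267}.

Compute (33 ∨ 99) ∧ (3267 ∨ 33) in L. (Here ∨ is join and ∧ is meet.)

33 ∨ 99 = 99
3267 ∨ 33 = 3267
99 ∧ 3267 = 99

99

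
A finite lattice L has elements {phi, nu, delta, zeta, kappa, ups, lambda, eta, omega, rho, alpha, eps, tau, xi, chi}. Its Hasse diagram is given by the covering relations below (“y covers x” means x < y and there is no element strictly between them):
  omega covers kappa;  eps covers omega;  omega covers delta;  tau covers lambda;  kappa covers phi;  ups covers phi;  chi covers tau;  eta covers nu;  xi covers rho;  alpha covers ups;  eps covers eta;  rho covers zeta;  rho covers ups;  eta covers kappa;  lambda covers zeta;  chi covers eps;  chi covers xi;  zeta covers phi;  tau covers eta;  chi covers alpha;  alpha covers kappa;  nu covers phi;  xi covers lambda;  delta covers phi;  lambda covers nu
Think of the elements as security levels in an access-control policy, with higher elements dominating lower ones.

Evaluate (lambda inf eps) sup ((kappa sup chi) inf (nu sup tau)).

tau

lambda ∧ eps = nu
kappa ∨ chi = chi
nu ∨ tau = tau
chi ∧ tau = tau
nu ∨ tau = tau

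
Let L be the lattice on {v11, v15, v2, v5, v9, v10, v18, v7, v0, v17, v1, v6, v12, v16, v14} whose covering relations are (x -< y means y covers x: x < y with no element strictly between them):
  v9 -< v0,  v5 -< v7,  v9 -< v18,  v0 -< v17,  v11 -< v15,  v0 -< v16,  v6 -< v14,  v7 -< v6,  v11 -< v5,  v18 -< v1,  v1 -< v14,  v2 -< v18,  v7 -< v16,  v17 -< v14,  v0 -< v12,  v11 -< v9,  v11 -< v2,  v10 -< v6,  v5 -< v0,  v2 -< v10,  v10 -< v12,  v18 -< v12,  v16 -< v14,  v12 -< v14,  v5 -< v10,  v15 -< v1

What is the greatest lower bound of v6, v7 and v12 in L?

v5

Common lower bounds of {v6, v7, v12}: v11, v5.
The greatest among these is v5.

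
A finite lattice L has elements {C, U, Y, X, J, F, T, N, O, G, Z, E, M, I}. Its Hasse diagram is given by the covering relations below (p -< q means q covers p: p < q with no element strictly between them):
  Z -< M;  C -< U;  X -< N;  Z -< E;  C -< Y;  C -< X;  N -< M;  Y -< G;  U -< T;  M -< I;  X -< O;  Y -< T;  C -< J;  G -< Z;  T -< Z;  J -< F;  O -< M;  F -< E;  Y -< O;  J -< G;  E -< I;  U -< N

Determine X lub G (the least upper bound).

Common upper bounds of {X, G}: I, M.
The least among these is M.

M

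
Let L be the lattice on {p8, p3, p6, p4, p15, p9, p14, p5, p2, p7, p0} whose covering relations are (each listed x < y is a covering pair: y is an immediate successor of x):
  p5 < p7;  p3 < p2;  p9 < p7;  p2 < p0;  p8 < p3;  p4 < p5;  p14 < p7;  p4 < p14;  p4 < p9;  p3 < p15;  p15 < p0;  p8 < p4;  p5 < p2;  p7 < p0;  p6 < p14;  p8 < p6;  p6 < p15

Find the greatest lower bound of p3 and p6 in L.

p8

Common lower bounds of {p3, p6}: p8.
The greatest among these is p8.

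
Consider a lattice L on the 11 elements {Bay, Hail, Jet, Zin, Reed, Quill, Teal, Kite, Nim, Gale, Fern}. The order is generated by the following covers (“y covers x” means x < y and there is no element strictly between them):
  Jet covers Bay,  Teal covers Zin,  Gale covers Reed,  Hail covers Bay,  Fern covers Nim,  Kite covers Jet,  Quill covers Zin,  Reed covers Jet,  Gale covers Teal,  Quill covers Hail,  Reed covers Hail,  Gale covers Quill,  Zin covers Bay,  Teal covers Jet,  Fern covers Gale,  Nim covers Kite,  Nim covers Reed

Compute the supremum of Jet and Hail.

Common upper bounds of {Jet, Hail}: Fern, Gale, Nim, Reed.
The least among these is Reed.

Reed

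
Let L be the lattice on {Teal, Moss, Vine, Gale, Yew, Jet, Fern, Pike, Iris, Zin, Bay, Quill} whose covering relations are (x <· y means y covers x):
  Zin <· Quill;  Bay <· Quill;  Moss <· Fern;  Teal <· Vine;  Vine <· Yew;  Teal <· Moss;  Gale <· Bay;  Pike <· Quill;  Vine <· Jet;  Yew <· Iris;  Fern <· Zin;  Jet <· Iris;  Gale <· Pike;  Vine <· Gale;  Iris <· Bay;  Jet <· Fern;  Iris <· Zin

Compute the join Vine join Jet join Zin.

Common upper bounds of {Vine, Jet, Zin}: Quill, Zin.
The least among these is Zin.

Zin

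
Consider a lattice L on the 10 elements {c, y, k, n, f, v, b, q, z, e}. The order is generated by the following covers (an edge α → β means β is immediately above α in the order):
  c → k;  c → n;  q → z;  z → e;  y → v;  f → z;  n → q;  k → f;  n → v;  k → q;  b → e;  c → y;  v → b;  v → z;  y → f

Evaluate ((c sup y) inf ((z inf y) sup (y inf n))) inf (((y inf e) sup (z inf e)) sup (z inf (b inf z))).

c ∨ y = y
z ∧ y = y
y ∧ n = c
y ∨ c = y
y ∧ y = y
y ∧ e = y
z ∧ e = z
y ∨ z = z
b ∧ z = v
z ∧ v = v
z ∨ v = z
y ∧ z = y

y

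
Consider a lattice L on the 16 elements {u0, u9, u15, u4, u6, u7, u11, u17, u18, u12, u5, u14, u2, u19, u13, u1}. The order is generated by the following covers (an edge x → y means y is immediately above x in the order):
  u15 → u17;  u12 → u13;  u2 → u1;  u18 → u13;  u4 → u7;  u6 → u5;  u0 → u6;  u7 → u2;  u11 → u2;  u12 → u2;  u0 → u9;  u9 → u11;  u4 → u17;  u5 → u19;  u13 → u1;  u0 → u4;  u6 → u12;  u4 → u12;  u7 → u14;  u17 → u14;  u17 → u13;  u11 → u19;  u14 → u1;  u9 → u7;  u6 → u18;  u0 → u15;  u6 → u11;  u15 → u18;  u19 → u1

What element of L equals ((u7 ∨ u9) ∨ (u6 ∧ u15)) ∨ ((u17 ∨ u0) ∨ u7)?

u14

u7 ∨ u9 = u7
u6 ∧ u15 = u0
u7 ∨ u0 = u7
u17 ∨ u0 = u17
u17 ∨ u7 = u14
u7 ∨ u14 = u14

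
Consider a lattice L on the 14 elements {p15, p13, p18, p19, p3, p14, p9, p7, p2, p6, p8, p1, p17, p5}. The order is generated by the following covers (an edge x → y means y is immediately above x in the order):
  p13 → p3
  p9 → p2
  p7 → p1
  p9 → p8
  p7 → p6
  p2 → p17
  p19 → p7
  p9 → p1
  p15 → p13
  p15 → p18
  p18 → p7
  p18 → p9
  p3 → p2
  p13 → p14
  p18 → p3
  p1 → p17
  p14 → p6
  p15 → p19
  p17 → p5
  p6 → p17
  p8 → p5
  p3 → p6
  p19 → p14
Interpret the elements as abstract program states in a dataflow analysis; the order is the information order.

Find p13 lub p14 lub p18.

p6

Common upper bounds of {p13, p14, p18}: p17, p5, p6.
The least among these is p6.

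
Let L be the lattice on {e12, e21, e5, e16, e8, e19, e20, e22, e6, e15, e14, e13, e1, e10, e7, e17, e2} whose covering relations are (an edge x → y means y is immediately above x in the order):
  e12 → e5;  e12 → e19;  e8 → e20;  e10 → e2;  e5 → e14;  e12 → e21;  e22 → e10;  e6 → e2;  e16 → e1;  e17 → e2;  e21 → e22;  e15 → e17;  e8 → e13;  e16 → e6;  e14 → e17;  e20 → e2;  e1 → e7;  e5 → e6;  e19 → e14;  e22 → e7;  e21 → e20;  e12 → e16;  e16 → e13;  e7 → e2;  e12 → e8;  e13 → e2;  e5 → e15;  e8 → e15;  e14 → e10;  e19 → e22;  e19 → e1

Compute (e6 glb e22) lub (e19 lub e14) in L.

e6 ∧ e22 = e12
e19 ∨ e14 = e14
e12 ∨ e14 = e14

e14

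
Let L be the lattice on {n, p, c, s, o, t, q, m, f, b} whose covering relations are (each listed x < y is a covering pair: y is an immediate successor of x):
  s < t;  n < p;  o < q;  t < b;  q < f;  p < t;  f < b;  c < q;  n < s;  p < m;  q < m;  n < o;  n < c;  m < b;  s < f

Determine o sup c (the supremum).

Common upper bounds of {o, c}: b, f, m, q.
The least among these is q.

q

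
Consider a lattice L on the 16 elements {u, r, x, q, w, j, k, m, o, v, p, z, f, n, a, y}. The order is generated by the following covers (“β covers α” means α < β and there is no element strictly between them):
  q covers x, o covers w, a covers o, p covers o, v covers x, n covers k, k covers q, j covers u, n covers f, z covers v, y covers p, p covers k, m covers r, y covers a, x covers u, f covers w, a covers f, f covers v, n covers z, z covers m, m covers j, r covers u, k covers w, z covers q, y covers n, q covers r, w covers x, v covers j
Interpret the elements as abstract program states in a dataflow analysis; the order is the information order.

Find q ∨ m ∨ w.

Common upper bounds of {q, m, w}: n, y.
The least among these is n.

n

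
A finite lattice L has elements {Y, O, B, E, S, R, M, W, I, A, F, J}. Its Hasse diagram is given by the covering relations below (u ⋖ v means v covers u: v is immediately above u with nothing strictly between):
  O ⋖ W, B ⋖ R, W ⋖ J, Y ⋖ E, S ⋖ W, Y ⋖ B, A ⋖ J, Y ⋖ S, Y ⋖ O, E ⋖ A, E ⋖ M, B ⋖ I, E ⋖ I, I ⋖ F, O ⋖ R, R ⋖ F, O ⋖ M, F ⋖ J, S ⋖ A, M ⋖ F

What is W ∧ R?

O

Common lower bounds of {W, R}: O, Y.
The greatest among these is O.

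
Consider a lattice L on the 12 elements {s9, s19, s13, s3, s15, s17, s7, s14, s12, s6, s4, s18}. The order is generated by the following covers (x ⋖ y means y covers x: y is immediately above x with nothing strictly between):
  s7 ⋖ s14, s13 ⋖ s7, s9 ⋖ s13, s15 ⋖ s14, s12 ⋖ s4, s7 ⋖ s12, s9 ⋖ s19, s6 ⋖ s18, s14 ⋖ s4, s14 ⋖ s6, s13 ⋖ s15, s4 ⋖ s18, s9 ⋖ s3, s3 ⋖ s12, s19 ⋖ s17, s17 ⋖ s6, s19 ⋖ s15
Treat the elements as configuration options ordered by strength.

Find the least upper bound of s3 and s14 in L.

s4

Common upper bounds of {s3, s14}: s18, s4.
The least among these is s4.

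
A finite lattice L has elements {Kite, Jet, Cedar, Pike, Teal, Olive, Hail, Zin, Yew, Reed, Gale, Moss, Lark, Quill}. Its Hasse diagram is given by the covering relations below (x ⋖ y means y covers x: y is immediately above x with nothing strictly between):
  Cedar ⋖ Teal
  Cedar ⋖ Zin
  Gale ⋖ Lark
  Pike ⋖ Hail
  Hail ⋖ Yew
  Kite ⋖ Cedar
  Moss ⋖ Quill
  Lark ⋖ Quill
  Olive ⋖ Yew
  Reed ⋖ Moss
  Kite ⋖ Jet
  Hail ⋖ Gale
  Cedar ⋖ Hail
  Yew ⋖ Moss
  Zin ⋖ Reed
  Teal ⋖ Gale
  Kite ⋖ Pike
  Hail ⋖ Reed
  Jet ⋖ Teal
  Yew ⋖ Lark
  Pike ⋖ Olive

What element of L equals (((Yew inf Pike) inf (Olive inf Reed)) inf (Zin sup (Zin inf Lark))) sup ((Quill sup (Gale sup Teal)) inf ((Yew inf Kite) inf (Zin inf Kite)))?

Yew ∧ Pike = Pike
Olive ∧ Reed = Pike
Pike ∧ Pike = Pike
Zin ∧ Lark = Cedar
Zin ∨ Cedar = Zin
Pike ∧ Zin = Kite
Gale ∨ Teal = Gale
Quill ∨ Gale = Quill
Yew ∧ Kite = Kite
Zin ∧ Kite = Kite
Kite ∧ Kite = Kite
Quill ∧ Kite = Kite
Kite ∨ Kite = Kite

Kite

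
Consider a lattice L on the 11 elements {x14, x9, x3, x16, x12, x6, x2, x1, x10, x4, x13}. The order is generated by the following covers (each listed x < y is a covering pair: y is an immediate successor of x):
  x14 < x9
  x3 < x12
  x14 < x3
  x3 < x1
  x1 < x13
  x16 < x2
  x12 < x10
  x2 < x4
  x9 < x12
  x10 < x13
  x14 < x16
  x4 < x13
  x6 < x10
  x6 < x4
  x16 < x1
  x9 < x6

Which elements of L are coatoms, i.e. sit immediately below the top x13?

The coatoms are exactly the elements covered by x13: x1, x10, x4.

x1, x10, x4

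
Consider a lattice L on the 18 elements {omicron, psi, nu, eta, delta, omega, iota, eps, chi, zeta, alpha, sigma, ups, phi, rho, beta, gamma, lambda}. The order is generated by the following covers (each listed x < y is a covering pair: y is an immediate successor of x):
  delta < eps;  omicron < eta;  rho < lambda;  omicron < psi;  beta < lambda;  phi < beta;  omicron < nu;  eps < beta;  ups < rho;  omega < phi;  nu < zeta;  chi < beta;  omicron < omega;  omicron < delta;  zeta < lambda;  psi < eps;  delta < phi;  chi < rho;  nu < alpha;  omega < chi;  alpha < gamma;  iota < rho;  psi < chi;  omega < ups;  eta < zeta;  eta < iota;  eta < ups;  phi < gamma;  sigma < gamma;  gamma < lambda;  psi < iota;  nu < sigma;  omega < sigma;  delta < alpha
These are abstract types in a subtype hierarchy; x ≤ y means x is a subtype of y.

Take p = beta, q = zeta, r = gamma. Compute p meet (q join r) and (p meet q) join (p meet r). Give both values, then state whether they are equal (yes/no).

beta; phi; no

q join r = lambda, so p meet (q join r) = beta meet lambda = beta.
p meet q = omicron and p meet r = phi, so (p meet q) join (p meet r) = omicron join phi = phi.
Equal: no.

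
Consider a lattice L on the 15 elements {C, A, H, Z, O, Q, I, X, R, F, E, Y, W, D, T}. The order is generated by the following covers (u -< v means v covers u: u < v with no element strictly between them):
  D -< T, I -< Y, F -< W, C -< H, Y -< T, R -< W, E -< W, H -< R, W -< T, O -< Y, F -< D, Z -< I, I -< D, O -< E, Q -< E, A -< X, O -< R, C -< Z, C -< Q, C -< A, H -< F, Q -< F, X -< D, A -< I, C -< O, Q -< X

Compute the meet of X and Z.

Common lower bounds of {X, Z}: C.
The greatest among these is C.

C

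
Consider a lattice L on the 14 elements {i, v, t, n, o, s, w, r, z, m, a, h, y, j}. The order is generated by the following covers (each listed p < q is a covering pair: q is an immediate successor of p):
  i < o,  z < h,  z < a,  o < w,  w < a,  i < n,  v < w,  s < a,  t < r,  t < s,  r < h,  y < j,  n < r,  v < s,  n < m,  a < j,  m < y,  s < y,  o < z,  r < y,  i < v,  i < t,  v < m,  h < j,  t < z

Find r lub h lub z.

Common upper bounds of {r, h, z}: h, j.
The least among these is h.

h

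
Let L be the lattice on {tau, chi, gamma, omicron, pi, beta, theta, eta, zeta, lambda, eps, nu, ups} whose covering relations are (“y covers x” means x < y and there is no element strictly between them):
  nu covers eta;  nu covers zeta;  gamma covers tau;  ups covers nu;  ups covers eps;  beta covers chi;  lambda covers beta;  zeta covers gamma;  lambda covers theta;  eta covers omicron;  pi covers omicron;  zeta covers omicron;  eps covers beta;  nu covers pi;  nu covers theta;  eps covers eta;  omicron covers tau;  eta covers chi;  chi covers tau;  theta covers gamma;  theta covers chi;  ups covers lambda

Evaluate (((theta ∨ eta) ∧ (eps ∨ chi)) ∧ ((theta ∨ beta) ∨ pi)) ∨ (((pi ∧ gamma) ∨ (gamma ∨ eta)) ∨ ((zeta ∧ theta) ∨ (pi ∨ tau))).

theta ∨ eta = nu
eps ∨ chi = eps
nu ∧ eps = eta
theta ∨ beta = lambda
lambda ∨ pi = ups
eta ∧ ups = eta
pi ∧ gamma = tau
gamma ∨ eta = nu
tau ∨ nu = nu
zeta ∧ theta = gamma
pi ∨ tau = pi
gamma ∨ pi = nu
nu ∨ nu = nu
eta ∨ nu = nu

nu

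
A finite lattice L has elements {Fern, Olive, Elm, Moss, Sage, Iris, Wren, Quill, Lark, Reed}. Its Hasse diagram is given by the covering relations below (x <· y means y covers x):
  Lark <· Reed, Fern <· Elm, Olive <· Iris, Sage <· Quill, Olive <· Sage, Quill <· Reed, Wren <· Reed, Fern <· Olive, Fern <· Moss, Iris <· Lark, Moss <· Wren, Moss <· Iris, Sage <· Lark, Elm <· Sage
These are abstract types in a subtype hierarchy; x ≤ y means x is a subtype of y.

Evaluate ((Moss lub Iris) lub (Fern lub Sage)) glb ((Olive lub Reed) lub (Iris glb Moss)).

Lark

Moss ∨ Iris = Iris
Fern ∨ Sage = Sage
Iris ∨ Sage = Lark
Olive ∨ Reed = Reed
Iris ∧ Moss = Moss
Reed ∨ Moss = Reed
Lark ∧ Reed = Lark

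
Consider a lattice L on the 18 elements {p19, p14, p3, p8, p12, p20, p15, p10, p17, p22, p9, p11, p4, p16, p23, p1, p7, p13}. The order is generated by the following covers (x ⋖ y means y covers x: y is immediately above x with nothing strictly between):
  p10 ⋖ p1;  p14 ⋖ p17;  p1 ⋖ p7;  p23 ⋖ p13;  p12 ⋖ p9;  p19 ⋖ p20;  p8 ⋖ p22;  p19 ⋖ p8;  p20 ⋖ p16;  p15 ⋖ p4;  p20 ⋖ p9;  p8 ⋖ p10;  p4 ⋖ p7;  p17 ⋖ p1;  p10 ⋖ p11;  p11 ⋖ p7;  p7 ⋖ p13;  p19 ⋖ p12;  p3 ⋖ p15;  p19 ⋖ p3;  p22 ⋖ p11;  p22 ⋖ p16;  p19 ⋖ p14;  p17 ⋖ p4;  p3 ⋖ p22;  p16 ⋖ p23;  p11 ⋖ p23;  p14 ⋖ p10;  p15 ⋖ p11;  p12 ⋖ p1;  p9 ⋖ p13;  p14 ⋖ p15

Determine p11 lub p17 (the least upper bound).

Common upper bounds of {p11, p17}: p13, p7.
The least among these is p7.

p7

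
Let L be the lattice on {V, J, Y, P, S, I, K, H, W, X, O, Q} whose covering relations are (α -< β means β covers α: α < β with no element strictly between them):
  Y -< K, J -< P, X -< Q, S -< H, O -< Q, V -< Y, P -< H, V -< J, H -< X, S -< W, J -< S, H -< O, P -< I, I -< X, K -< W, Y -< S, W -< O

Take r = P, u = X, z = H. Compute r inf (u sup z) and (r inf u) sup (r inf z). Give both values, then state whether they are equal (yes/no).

u sup z = X, so r inf (u sup z) = P inf X = P.
r inf u = P and r inf z = P, so (r inf u) sup (r inf z) = P sup P = P.
Equal: yes.

P; P; yes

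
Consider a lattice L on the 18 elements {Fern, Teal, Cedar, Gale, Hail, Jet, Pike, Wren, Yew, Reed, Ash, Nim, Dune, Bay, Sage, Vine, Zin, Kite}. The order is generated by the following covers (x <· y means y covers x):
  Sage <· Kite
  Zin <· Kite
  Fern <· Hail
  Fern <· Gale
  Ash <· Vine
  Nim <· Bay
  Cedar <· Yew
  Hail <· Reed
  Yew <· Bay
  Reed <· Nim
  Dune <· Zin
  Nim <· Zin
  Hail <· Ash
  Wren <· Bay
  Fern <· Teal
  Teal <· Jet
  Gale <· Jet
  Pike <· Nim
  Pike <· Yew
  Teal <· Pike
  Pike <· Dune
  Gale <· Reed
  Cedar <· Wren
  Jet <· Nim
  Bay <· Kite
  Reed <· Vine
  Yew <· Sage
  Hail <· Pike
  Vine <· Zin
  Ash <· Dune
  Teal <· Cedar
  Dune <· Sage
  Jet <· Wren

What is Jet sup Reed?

Nim

Common upper bounds of {Jet, Reed}: Bay, Kite, Nim, Zin.
The least among these is Nim.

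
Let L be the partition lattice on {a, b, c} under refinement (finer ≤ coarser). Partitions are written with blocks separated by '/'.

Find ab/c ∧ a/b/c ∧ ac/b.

a/b/c

Common lower bounds of {ab/c, a/b/c, ac/b}: a/b/c.
The greatest among these is a/b/c.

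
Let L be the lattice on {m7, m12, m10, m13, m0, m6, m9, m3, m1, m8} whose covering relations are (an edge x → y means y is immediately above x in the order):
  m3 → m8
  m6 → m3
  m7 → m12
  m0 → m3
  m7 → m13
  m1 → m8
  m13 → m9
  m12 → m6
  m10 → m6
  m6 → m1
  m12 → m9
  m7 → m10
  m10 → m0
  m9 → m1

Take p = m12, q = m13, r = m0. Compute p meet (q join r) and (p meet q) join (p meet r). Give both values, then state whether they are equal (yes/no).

q join r = m8, so p meet (q join r) = m12 meet m8 = m12.
p meet q = m7 and p meet r = m7, so (p meet q) join (p meet r) = m7 join m7 = m7.
Equal: no.

m12; m7; no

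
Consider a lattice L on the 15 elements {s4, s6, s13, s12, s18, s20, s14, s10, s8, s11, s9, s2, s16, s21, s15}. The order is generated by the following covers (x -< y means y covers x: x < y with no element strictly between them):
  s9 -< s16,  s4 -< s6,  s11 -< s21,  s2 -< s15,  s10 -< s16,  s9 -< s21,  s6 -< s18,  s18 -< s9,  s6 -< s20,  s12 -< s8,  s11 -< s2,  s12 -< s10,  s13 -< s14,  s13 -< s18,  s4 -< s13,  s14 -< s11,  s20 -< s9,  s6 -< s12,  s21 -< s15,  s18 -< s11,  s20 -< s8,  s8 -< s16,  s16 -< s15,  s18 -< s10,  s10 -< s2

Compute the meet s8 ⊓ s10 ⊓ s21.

s6

Common lower bounds of {s8, s10, s21}: s4, s6.
The greatest among these is s6.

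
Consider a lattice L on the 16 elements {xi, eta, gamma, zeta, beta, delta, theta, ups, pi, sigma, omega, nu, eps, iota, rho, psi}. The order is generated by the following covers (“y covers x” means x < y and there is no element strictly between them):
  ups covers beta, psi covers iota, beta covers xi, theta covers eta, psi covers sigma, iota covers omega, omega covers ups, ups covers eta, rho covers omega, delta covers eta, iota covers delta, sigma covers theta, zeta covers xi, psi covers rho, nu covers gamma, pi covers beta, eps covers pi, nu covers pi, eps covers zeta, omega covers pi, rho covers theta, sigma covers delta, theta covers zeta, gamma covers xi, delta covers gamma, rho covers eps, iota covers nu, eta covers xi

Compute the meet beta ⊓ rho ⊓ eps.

Common lower bounds of {beta, rho, eps}: beta, xi.
The greatest among these is beta.

beta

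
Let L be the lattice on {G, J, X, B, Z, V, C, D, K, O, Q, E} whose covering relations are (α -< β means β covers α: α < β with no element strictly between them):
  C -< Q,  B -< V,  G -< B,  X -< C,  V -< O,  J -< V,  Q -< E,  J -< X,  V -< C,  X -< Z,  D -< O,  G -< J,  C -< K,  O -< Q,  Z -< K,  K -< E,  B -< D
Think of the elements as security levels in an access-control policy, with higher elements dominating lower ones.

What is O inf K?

Common lower bounds of {O, K}: B, G, J, V.
The greatest among these is V.

V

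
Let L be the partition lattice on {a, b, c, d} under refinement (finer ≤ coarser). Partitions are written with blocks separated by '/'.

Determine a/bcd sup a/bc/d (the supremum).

a/bcd

The join of a/bcd and a/bc/d merges any blocks that overlap across the partitions, giving a/bcd.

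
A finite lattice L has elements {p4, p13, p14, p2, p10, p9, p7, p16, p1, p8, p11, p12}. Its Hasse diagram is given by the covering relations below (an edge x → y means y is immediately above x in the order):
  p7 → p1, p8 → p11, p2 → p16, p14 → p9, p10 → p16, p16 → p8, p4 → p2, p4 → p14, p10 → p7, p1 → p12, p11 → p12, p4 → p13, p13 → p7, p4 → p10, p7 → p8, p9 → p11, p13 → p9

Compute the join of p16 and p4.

Common upper bounds of {p16, p4}: p11, p12, p16, p8.
The least among these is p16.

p16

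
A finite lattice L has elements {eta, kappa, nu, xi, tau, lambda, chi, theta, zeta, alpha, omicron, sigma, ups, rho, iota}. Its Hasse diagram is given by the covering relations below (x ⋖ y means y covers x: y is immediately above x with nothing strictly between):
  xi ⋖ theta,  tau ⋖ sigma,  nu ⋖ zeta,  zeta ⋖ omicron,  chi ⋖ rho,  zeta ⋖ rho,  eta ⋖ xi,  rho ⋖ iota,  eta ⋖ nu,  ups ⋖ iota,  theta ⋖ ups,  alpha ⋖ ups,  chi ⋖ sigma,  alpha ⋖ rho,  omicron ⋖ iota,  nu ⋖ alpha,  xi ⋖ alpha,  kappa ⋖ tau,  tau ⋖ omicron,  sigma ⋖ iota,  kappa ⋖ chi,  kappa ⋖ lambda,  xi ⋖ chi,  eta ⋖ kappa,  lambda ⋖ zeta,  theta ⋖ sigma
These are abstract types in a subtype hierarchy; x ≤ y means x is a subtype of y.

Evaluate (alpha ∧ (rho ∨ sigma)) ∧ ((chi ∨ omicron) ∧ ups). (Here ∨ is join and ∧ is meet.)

rho ∨ sigma = iota
alpha ∧ iota = alpha
chi ∨ omicron = iota
iota ∧ ups = ups
alpha ∧ ups = alpha

alpha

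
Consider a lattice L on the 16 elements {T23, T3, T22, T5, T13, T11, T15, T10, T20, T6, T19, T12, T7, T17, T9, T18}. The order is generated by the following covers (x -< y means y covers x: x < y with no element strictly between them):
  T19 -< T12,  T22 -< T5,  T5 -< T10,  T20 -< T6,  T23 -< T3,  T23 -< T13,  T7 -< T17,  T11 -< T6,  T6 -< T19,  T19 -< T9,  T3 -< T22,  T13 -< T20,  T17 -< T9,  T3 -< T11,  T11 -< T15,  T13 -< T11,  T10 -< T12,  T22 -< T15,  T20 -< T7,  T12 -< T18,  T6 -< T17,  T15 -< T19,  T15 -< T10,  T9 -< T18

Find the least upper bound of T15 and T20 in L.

T19

Common upper bounds of {T15, T20}: T12, T18, T19, T9.
The least among these is T19.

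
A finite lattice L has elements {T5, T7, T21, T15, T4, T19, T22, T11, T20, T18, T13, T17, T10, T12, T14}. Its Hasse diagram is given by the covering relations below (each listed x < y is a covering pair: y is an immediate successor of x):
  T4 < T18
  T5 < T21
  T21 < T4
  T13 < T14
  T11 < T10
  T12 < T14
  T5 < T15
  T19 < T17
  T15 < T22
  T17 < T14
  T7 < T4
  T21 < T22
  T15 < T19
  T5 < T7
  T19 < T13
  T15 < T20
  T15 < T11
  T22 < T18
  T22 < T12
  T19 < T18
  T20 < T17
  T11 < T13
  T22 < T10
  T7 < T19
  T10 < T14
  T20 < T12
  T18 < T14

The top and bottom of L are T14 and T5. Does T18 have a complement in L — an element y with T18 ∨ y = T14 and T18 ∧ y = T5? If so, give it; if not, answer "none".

For every candidate y, either T18 ∨ y ≠ T14 or T18 ∧ y ≠ T5; no complement exists.

none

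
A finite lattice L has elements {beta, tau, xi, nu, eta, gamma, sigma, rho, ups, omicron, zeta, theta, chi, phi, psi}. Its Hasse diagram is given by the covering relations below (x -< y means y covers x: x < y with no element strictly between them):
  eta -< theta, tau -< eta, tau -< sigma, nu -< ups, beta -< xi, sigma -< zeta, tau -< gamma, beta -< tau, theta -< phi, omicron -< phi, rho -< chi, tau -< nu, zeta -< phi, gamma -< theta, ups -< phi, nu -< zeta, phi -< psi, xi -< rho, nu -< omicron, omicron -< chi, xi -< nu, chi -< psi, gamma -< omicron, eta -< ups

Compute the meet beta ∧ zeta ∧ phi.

beta

Common lower bounds of {beta, zeta, phi}: beta.
The greatest among these is beta.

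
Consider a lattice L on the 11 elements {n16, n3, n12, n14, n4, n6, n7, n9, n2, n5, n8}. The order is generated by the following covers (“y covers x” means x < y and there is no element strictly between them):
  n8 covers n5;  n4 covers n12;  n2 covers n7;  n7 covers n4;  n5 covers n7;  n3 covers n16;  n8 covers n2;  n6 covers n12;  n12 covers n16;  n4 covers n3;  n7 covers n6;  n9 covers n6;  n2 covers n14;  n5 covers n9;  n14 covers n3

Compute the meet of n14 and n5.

n3

Common lower bounds of {n14, n5}: n16, n3.
The greatest among these is n3.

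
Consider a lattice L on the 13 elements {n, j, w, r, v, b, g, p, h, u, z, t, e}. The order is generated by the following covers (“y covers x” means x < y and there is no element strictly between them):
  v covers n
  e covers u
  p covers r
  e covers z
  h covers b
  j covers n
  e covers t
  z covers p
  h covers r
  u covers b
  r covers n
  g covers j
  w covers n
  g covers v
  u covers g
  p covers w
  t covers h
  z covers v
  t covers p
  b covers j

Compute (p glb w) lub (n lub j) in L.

t

p ∧ w = w
n ∨ j = j
w ∨ j = t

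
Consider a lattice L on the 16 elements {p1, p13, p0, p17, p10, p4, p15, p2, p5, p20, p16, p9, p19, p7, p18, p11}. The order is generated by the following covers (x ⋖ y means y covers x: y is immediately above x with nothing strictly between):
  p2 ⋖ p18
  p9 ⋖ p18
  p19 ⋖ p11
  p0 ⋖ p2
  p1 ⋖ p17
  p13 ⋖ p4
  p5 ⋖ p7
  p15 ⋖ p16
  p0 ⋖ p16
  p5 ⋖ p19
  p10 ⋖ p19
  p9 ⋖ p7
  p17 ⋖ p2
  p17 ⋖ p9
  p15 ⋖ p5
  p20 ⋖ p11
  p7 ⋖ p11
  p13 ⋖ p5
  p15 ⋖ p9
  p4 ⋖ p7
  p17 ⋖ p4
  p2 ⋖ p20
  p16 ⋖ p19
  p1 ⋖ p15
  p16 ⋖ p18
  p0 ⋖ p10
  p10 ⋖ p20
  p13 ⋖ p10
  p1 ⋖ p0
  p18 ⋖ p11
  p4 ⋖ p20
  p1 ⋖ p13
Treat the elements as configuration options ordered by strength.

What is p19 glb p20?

Common lower bounds of {p19, p20}: p0, p1, p10, p13.
The greatest among these is p10.

p10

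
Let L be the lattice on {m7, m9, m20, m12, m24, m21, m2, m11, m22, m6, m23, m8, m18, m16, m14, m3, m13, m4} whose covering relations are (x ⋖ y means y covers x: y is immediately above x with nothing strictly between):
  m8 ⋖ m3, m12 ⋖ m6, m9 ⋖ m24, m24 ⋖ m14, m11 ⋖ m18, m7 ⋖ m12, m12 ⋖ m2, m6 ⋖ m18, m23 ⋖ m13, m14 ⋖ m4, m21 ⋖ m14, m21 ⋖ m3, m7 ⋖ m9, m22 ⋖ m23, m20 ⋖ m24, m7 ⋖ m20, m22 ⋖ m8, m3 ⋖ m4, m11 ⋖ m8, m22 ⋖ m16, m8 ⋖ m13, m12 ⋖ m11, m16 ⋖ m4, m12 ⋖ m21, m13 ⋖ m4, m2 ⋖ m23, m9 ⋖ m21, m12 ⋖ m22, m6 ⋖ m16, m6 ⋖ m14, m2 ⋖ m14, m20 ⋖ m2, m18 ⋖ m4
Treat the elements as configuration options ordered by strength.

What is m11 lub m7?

Common upper bounds of {m11, m7}: m11, m13, m18, m3, m4, m8.
The least among these is m11.

m11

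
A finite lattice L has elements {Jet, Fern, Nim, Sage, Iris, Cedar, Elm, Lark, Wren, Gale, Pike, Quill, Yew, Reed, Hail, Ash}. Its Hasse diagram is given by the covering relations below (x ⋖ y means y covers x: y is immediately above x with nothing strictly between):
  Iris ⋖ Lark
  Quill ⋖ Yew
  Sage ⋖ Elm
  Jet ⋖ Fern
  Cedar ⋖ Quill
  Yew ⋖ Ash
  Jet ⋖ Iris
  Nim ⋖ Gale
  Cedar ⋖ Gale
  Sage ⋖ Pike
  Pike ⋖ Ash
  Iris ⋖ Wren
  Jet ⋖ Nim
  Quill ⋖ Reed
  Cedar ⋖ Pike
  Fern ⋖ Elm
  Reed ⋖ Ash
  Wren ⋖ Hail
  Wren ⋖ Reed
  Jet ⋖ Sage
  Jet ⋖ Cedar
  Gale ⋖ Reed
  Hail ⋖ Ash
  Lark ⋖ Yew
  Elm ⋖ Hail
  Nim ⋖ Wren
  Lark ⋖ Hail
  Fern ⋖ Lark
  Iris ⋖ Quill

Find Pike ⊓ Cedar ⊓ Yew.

Common lower bounds of {Pike, Cedar, Yew}: Cedar, Jet.
The greatest among these is Cedar.

Cedar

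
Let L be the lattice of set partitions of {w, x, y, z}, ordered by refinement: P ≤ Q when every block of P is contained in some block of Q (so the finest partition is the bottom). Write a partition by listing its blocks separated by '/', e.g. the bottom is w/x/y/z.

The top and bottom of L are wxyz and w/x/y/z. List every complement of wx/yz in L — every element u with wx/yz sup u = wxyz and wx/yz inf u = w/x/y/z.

w/xy/z, w/xz/y, wy/x/z, wy/xz, wz/x/y, wz/xy

Need u with wx/yz ∨ u = wxyz and wx/yz ∧ u = w/x/y/z.
Checking each element gives: w/xy/z, w/xz/y, wy/x/z, wy/xz, wz/x/y, wz/xy.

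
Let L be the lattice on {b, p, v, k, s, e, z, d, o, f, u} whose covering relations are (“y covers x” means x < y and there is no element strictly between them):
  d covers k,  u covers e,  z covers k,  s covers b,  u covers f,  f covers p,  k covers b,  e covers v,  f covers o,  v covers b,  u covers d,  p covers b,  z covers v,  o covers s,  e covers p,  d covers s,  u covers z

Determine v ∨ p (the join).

Common upper bounds of {v, p}: e, u.
The least among these is e.

e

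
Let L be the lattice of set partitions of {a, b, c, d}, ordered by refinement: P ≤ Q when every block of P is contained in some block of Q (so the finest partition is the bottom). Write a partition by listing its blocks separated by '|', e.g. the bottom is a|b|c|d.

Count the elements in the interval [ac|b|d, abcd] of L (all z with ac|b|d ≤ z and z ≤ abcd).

The interval [ac|b|d, abcd] = {abcd, abc|d, acd|b, ac|bd, ac|b|d}, which has 5 elements.

5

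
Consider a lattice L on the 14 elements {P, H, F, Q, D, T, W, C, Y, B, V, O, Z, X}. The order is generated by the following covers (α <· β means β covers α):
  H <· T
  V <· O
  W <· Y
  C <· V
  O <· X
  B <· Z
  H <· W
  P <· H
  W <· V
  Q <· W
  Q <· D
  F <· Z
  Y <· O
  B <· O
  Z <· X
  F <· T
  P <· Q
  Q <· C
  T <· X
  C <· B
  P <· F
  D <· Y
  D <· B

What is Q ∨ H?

Common upper bounds of {Q, H}: O, V, W, X, Y.
The least among these is W.

W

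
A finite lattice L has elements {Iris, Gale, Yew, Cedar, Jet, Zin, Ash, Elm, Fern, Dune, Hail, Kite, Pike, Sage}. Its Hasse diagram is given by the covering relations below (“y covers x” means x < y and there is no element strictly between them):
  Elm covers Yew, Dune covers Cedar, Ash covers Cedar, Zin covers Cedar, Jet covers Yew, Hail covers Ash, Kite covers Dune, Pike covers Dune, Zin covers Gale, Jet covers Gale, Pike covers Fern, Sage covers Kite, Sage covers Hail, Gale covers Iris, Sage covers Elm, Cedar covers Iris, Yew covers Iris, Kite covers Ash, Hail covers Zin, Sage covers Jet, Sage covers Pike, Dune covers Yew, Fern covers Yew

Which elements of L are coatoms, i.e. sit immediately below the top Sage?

The coatoms are exactly the elements covered by Sage: Elm, Hail, Jet, Kite, Pike.

Elm, Hail, Jet, Kite, Pike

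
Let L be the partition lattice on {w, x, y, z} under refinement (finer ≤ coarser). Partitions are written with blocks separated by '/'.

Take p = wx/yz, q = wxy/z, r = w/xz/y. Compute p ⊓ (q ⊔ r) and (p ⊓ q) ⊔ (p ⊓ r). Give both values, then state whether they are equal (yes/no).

q ⊔ r = wxyz, so p ⊓ (q ⊔ r) = wx/yz ⊓ wxyz = wx/yz.
p ⊓ q = wx/y/z and p ⊓ r = w/x/y/z, so (p ⊓ q) ⊔ (p ⊓ r) = wx/y/z ⊔ w/x/y/z = wx/y/z.
Equal: no.

wx/yz; wx/y/z; no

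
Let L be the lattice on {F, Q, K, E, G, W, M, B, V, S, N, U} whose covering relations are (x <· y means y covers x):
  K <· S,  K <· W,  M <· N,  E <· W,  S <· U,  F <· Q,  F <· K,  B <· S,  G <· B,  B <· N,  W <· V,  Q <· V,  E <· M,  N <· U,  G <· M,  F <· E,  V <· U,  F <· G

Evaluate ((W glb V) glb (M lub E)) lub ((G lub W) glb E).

E

W ∧ V = W
M ∨ E = M
W ∧ M = E
G ∨ W = U
U ∧ E = E
E ∨ E = E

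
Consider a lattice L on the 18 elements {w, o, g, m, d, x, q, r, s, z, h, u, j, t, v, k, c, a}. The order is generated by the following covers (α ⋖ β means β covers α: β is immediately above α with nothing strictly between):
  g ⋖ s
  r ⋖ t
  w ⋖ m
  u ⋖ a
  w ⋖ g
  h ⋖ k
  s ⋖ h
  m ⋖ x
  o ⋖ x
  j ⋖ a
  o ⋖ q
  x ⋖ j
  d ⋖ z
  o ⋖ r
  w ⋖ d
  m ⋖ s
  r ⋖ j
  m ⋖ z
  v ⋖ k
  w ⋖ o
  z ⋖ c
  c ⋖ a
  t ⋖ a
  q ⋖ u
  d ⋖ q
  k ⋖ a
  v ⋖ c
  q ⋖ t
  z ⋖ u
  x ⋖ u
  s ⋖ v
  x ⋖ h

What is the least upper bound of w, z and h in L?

a

Common upper bounds of {w, z, h}: a.
The least among these is a.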